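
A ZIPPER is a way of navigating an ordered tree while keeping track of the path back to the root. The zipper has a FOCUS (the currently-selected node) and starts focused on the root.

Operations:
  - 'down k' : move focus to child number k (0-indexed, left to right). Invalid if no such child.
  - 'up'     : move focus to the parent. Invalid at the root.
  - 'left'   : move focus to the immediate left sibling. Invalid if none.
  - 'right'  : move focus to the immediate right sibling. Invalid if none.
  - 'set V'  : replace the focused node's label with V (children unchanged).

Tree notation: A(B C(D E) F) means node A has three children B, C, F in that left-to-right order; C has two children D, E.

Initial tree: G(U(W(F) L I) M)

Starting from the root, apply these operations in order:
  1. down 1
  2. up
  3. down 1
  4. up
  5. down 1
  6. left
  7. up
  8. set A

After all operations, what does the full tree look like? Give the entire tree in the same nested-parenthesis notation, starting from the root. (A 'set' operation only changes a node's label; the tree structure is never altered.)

Answer: A(U(W(F) L I) M)

Derivation:
Step 1 (down 1): focus=M path=1 depth=1 children=[] left=['U'] right=[] parent=G
Step 2 (up): focus=G path=root depth=0 children=['U', 'M'] (at root)
Step 3 (down 1): focus=M path=1 depth=1 children=[] left=['U'] right=[] parent=G
Step 4 (up): focus=G path=root depth=0 children=['U', 'M'] (at root)
Step 5 (down 1): focus=M path=1 depth=1 children=[] left=['U'] right=[] parent=G
Step 6 (left): focus=U path=0 depth=1 children=['W', 'L', 'I'] left=[] right=['M'] parent=G
Step 7 (up): focus=G path=root depth=0 children=['U', 'M'] (at root)
Step 8 (set A): focus=A path=root depth=0 children=['U', 'M'] (at root)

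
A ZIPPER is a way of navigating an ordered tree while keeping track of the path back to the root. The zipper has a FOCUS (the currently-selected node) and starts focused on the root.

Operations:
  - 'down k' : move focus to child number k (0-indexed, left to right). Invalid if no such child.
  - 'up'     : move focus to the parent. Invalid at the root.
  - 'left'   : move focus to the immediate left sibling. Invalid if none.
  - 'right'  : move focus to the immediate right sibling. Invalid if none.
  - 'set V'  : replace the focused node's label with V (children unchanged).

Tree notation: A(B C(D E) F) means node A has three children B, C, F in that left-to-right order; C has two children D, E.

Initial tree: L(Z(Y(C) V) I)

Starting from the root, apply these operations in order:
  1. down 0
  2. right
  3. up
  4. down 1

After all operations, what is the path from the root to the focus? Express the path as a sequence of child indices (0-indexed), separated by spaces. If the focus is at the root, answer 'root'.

Step 1 (down 0): focus=Z path=0 depth=1 children=['Y', 'V'] left=[] right=['I'] parent=L
Step 2 (right): focus=I path=1 depth=1 children=[] left=['Z'] right=[] parent=L
Step 3 (up): focus=L path=root depth=0 children=['Z', 'I'] (at root)
Step 4 (down 1): focus=I path=1 depth=1 children=[] left=['Z'] right=[] parent=L

Answer: 1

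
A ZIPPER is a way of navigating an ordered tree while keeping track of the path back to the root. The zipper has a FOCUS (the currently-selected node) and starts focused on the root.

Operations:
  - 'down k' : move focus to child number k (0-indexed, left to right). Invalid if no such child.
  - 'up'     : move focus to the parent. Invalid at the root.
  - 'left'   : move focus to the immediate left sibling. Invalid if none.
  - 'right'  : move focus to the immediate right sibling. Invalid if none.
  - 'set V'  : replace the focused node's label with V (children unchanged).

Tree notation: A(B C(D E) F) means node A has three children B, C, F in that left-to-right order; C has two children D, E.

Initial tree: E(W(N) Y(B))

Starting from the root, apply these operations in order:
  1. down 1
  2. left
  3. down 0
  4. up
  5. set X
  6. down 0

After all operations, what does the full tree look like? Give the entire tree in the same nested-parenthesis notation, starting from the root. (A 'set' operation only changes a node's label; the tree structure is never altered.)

Answer: E(X(N) Y(B))

Derivation:
Step 1 (down 1): focus=Y path=1 depth=1 children=['B'] left=['W'] right=[] parent=E
Step 2 (left): focus=W path=0 depth=1 children=['N'] left=[] right=['Y'] parent=E
Step 3 (down 0): focus=N path=0/0 depth=2 children=[] left=[] right=[] parent=W
Step 4 (up): focus=W path=0 depth=1 children=['N'] left=[] right=['Y'] parent=E
Step 5 (set X): focus=X path=0 depth=1 children=['N'] left=[] right=['Y'] parent=E
Step 6 (down 0): focus=N path=0/0 depth=2 children=[] left=[] right=[] parent=X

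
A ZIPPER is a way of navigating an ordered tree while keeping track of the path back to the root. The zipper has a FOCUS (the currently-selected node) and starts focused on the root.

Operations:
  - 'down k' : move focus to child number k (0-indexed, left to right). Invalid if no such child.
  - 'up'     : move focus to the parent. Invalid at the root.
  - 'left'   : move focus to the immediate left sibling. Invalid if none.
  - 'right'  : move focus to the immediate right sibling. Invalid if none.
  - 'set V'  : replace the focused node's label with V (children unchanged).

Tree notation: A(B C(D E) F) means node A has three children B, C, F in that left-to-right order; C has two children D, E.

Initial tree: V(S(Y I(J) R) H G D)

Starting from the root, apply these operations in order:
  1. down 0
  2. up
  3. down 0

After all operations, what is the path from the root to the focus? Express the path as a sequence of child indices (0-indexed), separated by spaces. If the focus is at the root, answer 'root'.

Answer: 0

Derivation:
Step 1 (down 0): focus=S path=0 depth=1 children=['Y', 'I', 'R'] left=[] right=['H', 'G', 'D'] parent=V
Step 2 (up): focus=V path=root depth=0 children=['S', 'H', 'G', 'D'] (at root)
Step 3 (down 0): focus=S path=0 depth=1 children=['Y', 'I', 'R'] left=[] right=['H', 'G', 'D'] parent=V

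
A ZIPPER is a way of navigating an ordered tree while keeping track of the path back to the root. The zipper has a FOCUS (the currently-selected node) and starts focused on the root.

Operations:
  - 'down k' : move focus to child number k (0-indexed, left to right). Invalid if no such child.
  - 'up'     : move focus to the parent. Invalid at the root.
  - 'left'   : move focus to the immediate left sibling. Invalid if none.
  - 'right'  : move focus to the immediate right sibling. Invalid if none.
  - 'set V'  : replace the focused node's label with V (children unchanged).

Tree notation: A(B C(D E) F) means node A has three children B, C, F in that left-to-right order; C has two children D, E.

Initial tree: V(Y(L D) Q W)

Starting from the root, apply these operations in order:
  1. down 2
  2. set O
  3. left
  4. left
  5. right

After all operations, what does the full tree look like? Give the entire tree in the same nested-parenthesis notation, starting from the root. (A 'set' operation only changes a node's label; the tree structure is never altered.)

Step 1 (down 2): focus=W path=2 depth=1 children=[] left=['Y', 'Q'] right=[] parent=V
Step 2 (set O): focus=O path=2 depth=1 children=[] left=['Y', 'Q'] right=[] parent=V
Step 3 (left): focus=Q path=1 depth=1 children=[] left=['Y'] right=['O'] parent=V
Step 4 (left): focus=Y path=0 depth=1 children=['L', 'D'] left=[] right=['Q', 'O'] parent=V
Step 5 (right): focus=Q path=1 depth=1 children=[] left=['Y'] right=['O'] parent=V

Answer: V(Y(L D) Q O)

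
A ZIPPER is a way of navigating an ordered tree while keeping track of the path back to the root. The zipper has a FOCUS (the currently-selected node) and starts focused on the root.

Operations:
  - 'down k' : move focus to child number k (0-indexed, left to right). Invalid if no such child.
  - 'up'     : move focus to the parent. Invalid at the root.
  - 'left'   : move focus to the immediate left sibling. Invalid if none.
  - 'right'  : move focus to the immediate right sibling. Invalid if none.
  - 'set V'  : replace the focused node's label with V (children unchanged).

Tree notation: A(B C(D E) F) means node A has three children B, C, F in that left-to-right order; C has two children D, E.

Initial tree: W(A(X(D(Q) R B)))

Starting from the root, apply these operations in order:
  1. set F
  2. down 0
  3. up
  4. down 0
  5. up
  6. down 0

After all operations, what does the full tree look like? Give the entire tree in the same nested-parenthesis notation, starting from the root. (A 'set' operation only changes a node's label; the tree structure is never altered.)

Step 1 (set F): focus=F path=root depth=0 children=['A'] (at root)
Step 2 (down 0): focus=A path=0 depth=1 children=['X'] left=[] right=[] parent=F
Step 3 (up): focus=F path=root depth=0 children=['A'] (at root)
Step 4 (down 0): focus=A path=0 depth=1 children=['X'] left=[] right=[] parent=F
Step 5 (up): focus=F path=root depth=0 children=['A'] (at root)
Step 6 (down 0): focus=A path=0 depth=1 children=['X'] left=[] right=[] parent=F

Answer: F(A(X(D(Q) R B)))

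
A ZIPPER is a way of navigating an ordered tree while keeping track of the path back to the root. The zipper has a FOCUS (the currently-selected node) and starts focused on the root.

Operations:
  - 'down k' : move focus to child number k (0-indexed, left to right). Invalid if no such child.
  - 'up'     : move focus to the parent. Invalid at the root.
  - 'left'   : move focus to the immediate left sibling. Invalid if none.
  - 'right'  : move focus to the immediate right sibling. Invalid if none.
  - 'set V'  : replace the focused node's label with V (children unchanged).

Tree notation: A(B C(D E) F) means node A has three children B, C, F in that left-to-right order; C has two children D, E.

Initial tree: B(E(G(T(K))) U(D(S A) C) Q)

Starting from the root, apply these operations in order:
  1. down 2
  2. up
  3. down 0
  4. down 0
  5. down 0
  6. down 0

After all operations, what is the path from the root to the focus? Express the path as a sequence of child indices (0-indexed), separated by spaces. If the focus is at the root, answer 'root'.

Answer: 0 0 0 0

Derivation:
Step 1 (down 2): focus=Q path=2 depth=1 children=[] left=['E', 'U'] right=[] parent=B
Step 2 (up): focus=B path=root depth=0 children=['E', 'U', 'Q'] (at root)
Step 3 (down 0): focus=E path=0 depth=1 children=['G'] left=[] right=['U', 'Q'] parent=B
Step 4 (down 0): focus=G path=0/0 depth=2 children=['T'] left=[] right=[] parent=E
Step 5 (down 0): focus=T path=0/0/0 depth=3 children=['K'] left=[] right=[] parent=G
Step 6 (down 0): focus=K path=0/0/0/0 depth=4 children=[] left=[] right=[] parent=T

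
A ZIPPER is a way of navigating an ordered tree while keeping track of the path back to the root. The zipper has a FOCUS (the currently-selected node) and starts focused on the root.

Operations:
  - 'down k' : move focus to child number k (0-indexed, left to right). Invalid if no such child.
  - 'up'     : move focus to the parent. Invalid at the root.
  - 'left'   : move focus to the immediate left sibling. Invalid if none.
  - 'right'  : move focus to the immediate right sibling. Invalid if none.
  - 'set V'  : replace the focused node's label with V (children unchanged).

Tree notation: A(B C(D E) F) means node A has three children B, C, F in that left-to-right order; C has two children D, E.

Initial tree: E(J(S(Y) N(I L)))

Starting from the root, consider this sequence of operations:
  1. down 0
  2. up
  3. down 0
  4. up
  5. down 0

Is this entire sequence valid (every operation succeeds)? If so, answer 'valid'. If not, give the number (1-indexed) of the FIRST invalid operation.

Answer: valid

Derivation:
Step 1 (down 0): focus=J path=0 depth=1 children=['S', 'N'] left=[] right=[] parent=E
Step 2 (up): focus=E path=root depth=0 children=['J'] (at root)
Step 3 (down 0): focus=J path=0 depth=1 children=['S', 'N'] left=[] right=[] parent=E
Step 4 (up): focus=E path=root depth=0 children=['J'] (at root)
Step 5 (down 0): focus=J path=0 depth=1 children=['S', 'N'] left=[] right=[] parent=E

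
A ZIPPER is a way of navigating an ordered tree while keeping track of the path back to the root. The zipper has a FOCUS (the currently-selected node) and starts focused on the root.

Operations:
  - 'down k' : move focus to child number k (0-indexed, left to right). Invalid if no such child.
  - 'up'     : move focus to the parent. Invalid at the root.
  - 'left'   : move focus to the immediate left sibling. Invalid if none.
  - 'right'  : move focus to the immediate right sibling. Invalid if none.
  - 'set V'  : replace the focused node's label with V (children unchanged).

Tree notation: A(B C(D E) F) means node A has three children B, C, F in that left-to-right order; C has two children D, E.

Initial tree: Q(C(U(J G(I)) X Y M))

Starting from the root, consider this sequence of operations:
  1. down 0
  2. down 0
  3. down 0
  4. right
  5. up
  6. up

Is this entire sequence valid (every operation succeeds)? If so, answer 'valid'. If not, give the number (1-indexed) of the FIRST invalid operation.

Step 1 (down 0): focus=C path=0 depth=1 children=['U', 'X', 'Y', 'M'] left=[] right=[] parent=Q
Step 2 (down 0): focus=U path=0/0 depth=2 children=['J', 'G'] left=[] right=['X', 'Y', 'M'] parent=C
Step 3 (down 0): focus=J path=0/0/0 depth=3 children=[] left=[] right=['G'] parent=U
Step 4 (right): focus=G path=0/0/1 depth=3 children=['I'] left=['J'] right=[] parent=U
Step 5 (up): focus=U path=0/0 depth=2 children=['J', 'G'] left=[] right=['X', 'Y', 'M'] parent=C
Step 6 (up): focus=C path=0 depth=1 children=['U', 'X', 'Y', 'M'] left=[] right=[] parent=Q

Answer: valid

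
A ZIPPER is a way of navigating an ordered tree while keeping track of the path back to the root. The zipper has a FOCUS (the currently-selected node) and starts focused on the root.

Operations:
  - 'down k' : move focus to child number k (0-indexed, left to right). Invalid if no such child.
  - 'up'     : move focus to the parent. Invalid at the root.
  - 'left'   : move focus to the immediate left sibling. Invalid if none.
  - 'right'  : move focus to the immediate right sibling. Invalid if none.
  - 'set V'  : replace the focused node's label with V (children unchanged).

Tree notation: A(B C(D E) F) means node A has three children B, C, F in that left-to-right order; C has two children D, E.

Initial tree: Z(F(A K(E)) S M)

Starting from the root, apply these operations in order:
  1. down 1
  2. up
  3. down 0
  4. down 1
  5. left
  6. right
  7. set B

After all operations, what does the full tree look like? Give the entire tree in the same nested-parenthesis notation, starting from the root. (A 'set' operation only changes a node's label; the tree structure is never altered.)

Answer: Z(F(A B(E)) S M)

Derivation:
Step 1 (down 1): focus=S path=1 depth=1 children=[] left=['F'] right=['M'] parent=Z
Step 2 (up): focus=Z path=root depth=0 children=['F', 'S', 'M'] (at root)
Step 3 (down 0): focus=F path=0 depth=1 children=['A', 'K'] left=[] right=['S', 'M'] parent=Z
Step 4 (down 1): focus=K path=0/1 depth=2 children=['E'] left=['A'] right=[] parent=F
Step 5 (left): focus=A path=0/0 depth=2 children=[] left=[] right=['K'] parent=F
Step 6 (right): focus=K path=0/1 depth=2 children=['E'] left=['A'] right=[] parent=F
Step 7 (set B): focus=B path=0/1 depth=2 children=['E'] left=['A'] right=[] parent=F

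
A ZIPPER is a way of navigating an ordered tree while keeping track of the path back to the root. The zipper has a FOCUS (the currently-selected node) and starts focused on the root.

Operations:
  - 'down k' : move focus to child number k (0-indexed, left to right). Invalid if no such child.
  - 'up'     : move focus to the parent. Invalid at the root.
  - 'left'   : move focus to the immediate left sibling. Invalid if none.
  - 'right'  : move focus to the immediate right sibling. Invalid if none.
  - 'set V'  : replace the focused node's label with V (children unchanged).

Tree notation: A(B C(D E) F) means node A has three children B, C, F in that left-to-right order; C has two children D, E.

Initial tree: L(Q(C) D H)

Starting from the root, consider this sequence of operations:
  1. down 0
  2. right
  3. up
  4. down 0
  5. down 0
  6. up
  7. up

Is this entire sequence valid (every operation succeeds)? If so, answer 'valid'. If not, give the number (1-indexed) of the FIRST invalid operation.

Answer: valid

Derivation:
Step 1 (down 0): focus=Q path=0 depth=1 children=['C'] left=[] right=['D', 'H'] parent=L
Step 2 (right): focus=D path=1 depth=1 children=[] left=['Q'] right=['H'] parent=L
Step 3 (up): focus=L path=root depth=0 children=['Q', 'D', 'H'] (at root)
Step 4 (down 0): focus=Q path=0 depth=1 children=['C'] left=[] right=['D', 'H'] parent=L
Step 5 (down 0): focus=C path=0/0 depth=2 children=[] left=[] right=[] parent=Q
Step 6 (up): focus=Q path=0 depth=1 children=['C'] left=[] right=['D', 'H'] parent=L
Step 7 (up): focus=L path=root depth=0 children=['Q', 'D', 'H'] (at root)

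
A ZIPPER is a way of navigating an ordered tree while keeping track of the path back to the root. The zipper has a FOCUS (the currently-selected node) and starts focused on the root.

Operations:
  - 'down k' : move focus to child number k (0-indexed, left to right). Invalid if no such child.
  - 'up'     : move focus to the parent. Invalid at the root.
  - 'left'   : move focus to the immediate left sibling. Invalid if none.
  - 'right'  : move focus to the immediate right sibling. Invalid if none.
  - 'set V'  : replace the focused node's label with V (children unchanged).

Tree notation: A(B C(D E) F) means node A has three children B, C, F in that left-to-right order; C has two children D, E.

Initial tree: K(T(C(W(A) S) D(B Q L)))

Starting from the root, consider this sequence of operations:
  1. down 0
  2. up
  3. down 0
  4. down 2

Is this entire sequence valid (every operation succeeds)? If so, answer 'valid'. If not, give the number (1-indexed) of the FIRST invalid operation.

Step 1 (down 0): focus=T path=0 depth=1 children=['C', 'D'] left=[] right=[] parent=K
Step 2 (up): focus=K path=root depth=0 children=['T'] (at root)
Step 3 (down 0): focus=T path=0 depth=1 children=['C', 'D'] left=[] right=[] parent=K
Step 4 (down 2): INVALID

Answer: 4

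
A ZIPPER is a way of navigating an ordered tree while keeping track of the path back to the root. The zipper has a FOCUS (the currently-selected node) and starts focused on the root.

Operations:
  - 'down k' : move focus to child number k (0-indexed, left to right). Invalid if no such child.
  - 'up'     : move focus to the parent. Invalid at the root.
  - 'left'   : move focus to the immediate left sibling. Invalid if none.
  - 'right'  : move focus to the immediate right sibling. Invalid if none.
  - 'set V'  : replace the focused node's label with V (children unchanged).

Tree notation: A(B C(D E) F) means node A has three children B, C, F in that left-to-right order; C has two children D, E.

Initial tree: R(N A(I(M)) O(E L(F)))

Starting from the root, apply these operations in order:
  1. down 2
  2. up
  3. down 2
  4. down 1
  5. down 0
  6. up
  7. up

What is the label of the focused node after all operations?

Answer: O

Derivation:
Step 1 (down 2): focus=O path=2 depth=1 children=['E', 'L'] left=['N', 'A'] right=[] parent=R
Step 2 (up): focus=R path=root depth=0 children=['N', 'A', 'O'] (at root)
Step 3 (down 2): focus=O path=2 depth=1 children=['E', 'L'] left=['N', 'A'] right=[] parent=R
Step 4 (down 1): focus=L path=2/1 depth=2 children=['F'] left=['E'] right=[] parent=O
Step 5 (down 0): focus=F path=2/1/0 depth=3 children=[] left=[] right=[] parent=L
Step 6 (up): focus=L path=2/1 depth=2 children=['F'] left=['E'] right=[] parent=O
Step 7 (up): focus=O path=2 depth=1 children=['E', 'L'] left=['N', 'A'] right=[] parent=R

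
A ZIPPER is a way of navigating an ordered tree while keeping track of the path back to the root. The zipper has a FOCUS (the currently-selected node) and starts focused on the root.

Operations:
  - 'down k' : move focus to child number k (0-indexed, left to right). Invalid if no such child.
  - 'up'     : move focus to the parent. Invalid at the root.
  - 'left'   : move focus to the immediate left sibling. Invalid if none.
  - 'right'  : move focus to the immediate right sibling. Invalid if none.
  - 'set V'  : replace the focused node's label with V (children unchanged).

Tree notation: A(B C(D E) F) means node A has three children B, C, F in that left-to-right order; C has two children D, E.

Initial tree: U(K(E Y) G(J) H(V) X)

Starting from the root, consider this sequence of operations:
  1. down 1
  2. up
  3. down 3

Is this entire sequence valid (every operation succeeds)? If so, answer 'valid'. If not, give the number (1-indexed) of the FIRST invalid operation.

Step 1 (down 1): focus=G path=1 depth=1 children=['J'] left=['K'] right=['H', 'X'] parent=U
Step 2 (up): focus=U path=root depth=0 children=['K', 'G', 'H', 'X'] (at root)
Step 3 (down 3): focus=X path=3 depth=1 children=[] left=['K', 'G', 'H'] right=[] parent=U

Answer: valid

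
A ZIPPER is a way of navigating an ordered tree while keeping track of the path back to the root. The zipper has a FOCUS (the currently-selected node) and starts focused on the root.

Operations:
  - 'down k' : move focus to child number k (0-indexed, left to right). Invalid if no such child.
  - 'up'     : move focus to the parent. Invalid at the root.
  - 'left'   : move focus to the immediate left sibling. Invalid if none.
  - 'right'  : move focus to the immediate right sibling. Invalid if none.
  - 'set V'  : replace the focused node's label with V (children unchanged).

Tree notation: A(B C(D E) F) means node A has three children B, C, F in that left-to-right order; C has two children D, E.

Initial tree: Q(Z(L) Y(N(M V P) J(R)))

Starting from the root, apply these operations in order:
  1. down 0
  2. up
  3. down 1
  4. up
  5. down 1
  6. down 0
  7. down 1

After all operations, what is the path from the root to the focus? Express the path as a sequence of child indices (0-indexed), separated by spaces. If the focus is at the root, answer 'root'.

Answer: 1 0 1

Derivation:
Step 1 (down 0): focus=Z path=0 depth=1 children=['L'] left=[] right=['Y'] parent=Q
Step 2 (up): focus=Q path=root depth=0 children=['Z', 'Y'] (at root)
Step 3 (down 1): focus=Y path=1 depth=1 children=['N', 'J'] left=['Z'] right=[] parent=Q
Step 4 (up): focus=Q path=root depth=0 children=['Z', 'Y'] (at root)
Step 5 (down 1): focus=Y path=1 depth=1 children=['N', 'J'] left=['Z'] right=[] parent=Q
Step 6 (down 0): focus=N path=1/0 depth=2 children=['M', 'V', 'P'] left=[] right=['J'] parent=Y
Step 7 (down 1): focus=V path=1/0/1 depth=3 children=[] left=['M'] right=['P'] parent=N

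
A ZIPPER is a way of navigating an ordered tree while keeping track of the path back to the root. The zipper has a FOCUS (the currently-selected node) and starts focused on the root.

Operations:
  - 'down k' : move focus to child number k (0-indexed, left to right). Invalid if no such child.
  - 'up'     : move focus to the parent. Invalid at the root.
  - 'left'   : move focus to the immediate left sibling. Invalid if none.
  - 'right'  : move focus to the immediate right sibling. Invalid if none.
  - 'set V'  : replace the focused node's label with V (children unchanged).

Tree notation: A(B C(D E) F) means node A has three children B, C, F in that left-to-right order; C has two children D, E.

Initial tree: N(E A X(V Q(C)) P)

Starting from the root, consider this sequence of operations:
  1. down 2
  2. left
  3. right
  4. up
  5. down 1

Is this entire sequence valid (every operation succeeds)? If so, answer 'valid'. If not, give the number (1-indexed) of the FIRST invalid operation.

Step 1 (down 2): focus=X path=2 depth=1 children=['V', 'Q'] left=['E', 'A'] right=['P'] parent=N
Step 2 (left): focus=A path=1 depth=1 children=[] left=['E'] right=['X', 'P'] parent=N
Step 3 (right): focus=X path=2 depth=1 children=['V', 'Q'] left=['E', 'A'] right=['P'] parent=N
Step 4 (up): focus=N path=root depth=0 children=['E', 'A', 'X', 'P'] (at root)
Step 5 (down 1): focus=A path=1 depth=1 children=[] left=['E'] right=['X', 'P'] parent=N

Answer: valid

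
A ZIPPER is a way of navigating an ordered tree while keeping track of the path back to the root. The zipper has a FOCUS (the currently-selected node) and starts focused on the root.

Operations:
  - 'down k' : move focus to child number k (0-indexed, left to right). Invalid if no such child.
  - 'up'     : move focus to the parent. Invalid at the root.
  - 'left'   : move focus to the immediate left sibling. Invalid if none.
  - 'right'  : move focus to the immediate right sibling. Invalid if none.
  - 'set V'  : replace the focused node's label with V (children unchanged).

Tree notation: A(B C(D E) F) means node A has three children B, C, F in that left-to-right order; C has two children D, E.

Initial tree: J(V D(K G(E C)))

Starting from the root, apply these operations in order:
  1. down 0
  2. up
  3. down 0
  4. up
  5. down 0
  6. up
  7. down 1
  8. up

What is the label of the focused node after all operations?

Answer: J

Derivation:
Step 1 (down 0): focus=V path=0 depth=1 children=[] left=[] right=['D'] parent=J
Step 2 (up): focus=J path=root depth=0 children=['V', 'D'] (at root)
Step 3 (down 0): focus=V path=0 depth=1 children=[] left=[] right=['D'] parent=J
Step 4 (up): focus=J path=root depth=0 children=['V', 'D'] (at root)
Step 5 (down 0): focus=V path=0 depth=1 children=[] left=[] right=['D'] parent=J
Step 6 (up): focus=J path=root depth=0 children=['V', 'D'] (at root)
Step 7 (down 1): focus=D path=1 depth=1 children=['K', 'G'] left=['V'] right=[] parent=J
Step 8 (up): focus=J path=root depth=0 children=['V', 'D'] (at root)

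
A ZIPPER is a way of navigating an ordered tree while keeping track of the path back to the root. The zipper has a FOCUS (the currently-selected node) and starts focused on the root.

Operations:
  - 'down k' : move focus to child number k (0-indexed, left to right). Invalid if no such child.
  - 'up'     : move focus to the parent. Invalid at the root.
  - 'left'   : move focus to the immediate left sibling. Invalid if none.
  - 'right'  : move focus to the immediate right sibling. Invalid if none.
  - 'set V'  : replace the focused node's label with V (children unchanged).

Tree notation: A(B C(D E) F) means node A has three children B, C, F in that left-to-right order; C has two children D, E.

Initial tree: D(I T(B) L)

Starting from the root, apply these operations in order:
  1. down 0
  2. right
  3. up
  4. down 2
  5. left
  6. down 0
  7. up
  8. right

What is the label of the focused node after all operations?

Answer: L

Derivation:
Step 1 (down 0): focus=I path=0 depth=1 children=[] left=[] right=['T', 'L'] parent=D
Step 2 (right): focus=T path=1 depth=1 children=['B'] left=['I'] right=['L'] parent=D
Step 3 (up): focus=D path=root depth=0 children=['I', 'T', 'L'] (at root)
Step 4 (down 2): focus=L path=2 depth=1 children=[] left=['I', 'T'] right=[] parent=D
Step 5 (left): focus=T path=1 depth=1 children=['B'] left=['I'] right=['L'] parent=D
Step 6 (down 0): focus=B path=1/0 depth=2 children=[] left=[] right=[] parent=T
Step 7 (up): focus=T path=1 depth=1 children=['B'] left=['I'] right=['L'] parent=D
Step 8 (right): focus=L path=2 depth=1 children=[] left=['I', 'T'] right=[] parent=D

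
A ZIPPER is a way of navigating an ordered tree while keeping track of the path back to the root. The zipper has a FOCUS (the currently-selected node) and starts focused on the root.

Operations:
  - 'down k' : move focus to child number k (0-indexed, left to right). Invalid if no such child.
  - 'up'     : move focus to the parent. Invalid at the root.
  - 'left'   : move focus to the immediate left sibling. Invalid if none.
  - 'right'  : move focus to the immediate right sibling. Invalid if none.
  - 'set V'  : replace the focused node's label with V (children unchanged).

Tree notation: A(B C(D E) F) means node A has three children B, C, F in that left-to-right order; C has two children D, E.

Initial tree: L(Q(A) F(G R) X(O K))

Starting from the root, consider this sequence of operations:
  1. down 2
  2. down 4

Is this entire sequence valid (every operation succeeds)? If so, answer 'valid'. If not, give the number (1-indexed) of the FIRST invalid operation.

Step 1 (down 2): focus=X path=2 depth=1 children=['O', 'K'] left=['Q', 'F'] right=[] parent=L
Step 2 (down 4): INVALID

Answer: 2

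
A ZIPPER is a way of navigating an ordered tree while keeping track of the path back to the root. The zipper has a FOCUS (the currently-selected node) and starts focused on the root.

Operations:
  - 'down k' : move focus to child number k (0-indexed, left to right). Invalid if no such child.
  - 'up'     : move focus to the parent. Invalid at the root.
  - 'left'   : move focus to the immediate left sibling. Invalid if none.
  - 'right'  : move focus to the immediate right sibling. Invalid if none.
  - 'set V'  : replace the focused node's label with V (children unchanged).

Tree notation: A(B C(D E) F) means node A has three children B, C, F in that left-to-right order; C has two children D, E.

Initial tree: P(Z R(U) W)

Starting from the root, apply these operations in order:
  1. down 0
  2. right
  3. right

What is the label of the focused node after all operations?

Answer: W

Derivation:
Step 1 (down 0): focus=Z path=0 depth=1 children=[] left=[] right=['R', 'W'] parent=P
Step 2 (right): focus=R path=1 depth=1 children=['U'] left=['Z'] right=['W'] parent=P
Step 3 (right): focus=W path=2 depth=1 children=[] left=['Z', 'R'] right=[] parent=P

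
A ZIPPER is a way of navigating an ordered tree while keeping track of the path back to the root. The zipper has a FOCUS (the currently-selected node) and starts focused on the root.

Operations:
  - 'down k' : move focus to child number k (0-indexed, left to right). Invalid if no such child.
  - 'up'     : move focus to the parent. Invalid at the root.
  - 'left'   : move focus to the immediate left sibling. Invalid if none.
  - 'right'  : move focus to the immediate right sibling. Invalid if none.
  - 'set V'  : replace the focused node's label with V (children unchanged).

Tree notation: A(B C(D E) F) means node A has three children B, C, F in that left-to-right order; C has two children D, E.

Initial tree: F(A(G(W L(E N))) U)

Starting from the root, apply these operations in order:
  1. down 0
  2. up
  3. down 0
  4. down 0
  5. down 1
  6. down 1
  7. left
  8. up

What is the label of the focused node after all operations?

Step 1 (down 0): focus=A path=0 depth=1 children=['G'] left=[] right=['U'] parent=F
Step 2 (up): focus=F path=root depth=0 children=['A', 'U'] (at root)
Step 3 (down 0): focus=A path=0 depth=1 children=['G'] left=[] right=['U'] parent=F
Step 4 (down 0): focus=G path=0/0 depth=2 children=['W', 'L'] left=[] right=[] parent=A
Step 5 (down 1): focus=L path=0/0/1 depth=3 children=['E', 'N'] left=['W'] right=[] parent=G
Step 6 (down 1): focus=N path=0/0/1/1 depth=4 children=[] left=['E'] right=[] parent=L
Step 7 (left): focus=E path=0/0/1/0 depth=4 children=[] left=[] right=['N'] parent=L
Step 8 (up): focus=L path=0/0/1 depth=3 children=['E', 'N'] left=['W'] right=[] parent=G

Answer: L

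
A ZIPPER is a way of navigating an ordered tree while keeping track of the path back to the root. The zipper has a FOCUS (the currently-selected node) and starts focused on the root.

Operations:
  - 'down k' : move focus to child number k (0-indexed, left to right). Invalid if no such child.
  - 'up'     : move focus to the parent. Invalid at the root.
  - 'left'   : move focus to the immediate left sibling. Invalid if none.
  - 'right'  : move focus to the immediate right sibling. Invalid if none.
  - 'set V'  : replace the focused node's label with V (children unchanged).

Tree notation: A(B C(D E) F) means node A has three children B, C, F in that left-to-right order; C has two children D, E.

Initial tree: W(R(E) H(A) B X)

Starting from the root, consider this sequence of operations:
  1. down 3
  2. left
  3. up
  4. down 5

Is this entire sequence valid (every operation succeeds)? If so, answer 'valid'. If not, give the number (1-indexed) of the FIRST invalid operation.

Answer: 4

Derivation:
Step 1 (down 3): focus=X path=3 depth=1 children=[] left=['R', 'H', 'B'] right=[] parent=W
Step 2 (left): focus=B path=2 depth=1 children=[] left=['R', 'H'] right=['X'] parent=W
Step 3 (up): focus=W path=root depth=0 children=['R', 'H', 'B', 'X'] (at root)
Step 4 (down 5): INVALID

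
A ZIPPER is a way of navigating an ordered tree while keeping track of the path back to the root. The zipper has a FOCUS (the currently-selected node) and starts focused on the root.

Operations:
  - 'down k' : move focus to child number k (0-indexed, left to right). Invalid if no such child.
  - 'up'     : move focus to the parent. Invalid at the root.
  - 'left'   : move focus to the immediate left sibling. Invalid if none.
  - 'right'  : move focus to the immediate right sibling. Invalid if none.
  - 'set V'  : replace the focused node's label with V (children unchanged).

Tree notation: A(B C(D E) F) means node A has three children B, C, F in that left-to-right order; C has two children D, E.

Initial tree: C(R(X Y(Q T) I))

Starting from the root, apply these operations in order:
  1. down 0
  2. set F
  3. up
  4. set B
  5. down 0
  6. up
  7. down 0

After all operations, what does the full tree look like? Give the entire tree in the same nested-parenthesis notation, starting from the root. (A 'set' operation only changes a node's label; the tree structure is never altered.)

Step 1 (down 0): focus=R path=0 depth=1 children=['X', 'Y', 'I'] left=[] right=[] parent=C
Step 2 (set F): focus=F path=0 depth=1 children=['X', 'Y', 'I'] left=[] right=[] parent=C
Step 3 (up): focus=C path=root depth=0 children=['F'] (at root)
Step 4 (set B): focus=B path=root depth=0 children=['F'] (at root)
Step 5 (down 0): focus=F path=0 depth=1 children=['X', 'Y', 'I'] left=[] right=[] parent=B
Step 6 (up): focus=B path=root depth=0 children=['F'] (at root)
Step 7 (down 0): focus=F path=0 depth=1 children=['X', 'Y', 'I'] left=[] right=[] parent=B

Answer: B(F(X Y(Q T) I))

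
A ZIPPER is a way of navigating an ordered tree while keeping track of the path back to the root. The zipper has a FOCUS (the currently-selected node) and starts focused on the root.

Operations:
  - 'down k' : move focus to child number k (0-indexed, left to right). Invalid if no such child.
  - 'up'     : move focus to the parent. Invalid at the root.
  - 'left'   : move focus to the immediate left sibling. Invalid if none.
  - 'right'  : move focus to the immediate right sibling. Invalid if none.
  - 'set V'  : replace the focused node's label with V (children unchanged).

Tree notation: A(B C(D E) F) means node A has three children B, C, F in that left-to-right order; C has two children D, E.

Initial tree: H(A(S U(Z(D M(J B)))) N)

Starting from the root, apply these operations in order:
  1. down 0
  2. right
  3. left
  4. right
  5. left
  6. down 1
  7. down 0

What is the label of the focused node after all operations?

Step 1 (down 0): focus=A path=0 depth=1 children=['S', 'U'] left=[] right=['N'] parent=H
Step 2 (right): focus=N path=1 depth=1 children=[] left=['A'] right=[] parent=H
Step 3 (left): focus=A path=0 depth=1 children=['S', 'U'] left=[] right=['N'] parent=H
Step 4 (right): focus=N path=1 depth=1 children=[] left=['A'] right=[] parent=H
Step 5 (left): focus=A path=0 depth=1 children=['S', 'U'] left=[] right=['N'] parent=H
Step 6 (down 1): focus=U path=0/1 depth=2 children=['Z'] left=['S'] right=[] parent=A
Step 7 (down 0): focus=Z path=0/1/0 depth=3 children=['D', 'M'] left=[] right=[] parent=U

Answer: Z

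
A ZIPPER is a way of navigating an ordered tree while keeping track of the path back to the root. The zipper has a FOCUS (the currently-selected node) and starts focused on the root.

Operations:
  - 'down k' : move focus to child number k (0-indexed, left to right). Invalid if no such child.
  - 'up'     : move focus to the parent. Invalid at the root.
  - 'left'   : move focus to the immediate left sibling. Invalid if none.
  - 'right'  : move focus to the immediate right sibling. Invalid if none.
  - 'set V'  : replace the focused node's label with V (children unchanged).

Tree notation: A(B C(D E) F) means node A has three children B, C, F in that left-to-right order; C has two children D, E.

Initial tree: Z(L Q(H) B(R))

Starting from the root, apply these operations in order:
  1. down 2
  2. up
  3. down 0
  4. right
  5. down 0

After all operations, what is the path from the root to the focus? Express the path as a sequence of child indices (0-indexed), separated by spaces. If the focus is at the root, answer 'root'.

Answer: 1 0

Derivation:
Step 1 (down 2): focus=B path=2 depth=1 children=['R'] left=['L', 'Q'] right=[] parent=Z
Step 2 (up): focus=Z path=root depth=0 children=['L', 'Q', 'B'] (at root)
Step 3 (down 0): focus=L path=0 depth=1 children=[] left=[] right=['Q', 'B'] parent=Z
Step 4 (right): focus=Q path=1 depth=1 children=['H'] left=['L'] right=['B'] parent=Z
Step 5 (down 0): focus=H path=1/0 depth=2 children=[] left=[] right=[] parent=Q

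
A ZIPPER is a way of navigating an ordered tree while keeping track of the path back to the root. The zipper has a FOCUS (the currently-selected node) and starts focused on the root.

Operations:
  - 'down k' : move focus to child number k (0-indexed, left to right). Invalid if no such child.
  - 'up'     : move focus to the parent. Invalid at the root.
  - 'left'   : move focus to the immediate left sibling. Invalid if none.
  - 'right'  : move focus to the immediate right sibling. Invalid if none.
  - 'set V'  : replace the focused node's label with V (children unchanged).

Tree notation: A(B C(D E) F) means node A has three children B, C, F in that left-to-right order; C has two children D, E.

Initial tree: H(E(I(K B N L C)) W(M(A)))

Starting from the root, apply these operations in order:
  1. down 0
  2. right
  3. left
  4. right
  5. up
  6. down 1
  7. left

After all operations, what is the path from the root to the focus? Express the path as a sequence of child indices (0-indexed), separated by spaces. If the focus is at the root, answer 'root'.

Step 1 (down 0): focus=E path=0 depth=1 children=['I'] left=[] right=['W'] parent=H
Step 2 (right): focus=W path=1 depth=1 children=['M'] left=['E'] right=[] parent=H
Step 3 (left): focus=E path=0 depth=1 children=['I'] left=[] right=['W'] parent=H
Step 4 (right): focus=W path=1 depth=1 children=['M'] left=['E'] right=[] parent=H
Step 5 (up): focus=H path=root depth=0 children=['E', 'W'] (at root)
Step 6 (down 1): focus=W path=1 depth=1 children=['M'] left=['E'] right=[] parent=H
Step 7 (left): focus=E path=0 depth=1 children=['I'] left=[] right=['W'] parent=H

Answer: 0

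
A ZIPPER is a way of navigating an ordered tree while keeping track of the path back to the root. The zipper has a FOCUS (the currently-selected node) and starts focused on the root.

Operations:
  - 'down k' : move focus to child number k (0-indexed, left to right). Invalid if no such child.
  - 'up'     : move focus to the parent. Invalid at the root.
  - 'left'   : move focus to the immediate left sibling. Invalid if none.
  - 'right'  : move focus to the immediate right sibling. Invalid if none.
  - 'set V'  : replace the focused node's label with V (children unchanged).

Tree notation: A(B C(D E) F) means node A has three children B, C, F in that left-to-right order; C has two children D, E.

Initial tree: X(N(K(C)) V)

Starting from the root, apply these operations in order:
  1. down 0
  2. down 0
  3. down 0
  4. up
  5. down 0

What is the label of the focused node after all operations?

Answer: C

Derivation:
Step 1 (down 0): focus=N path=0 depth=1 children=['K'] left=[] right=['V'] parent=X
Step 2 (down 0): focus=K path=0/0 depth=2 children=['C'] left=[] right=[] parent=N
Step 3 (down 0): focus=C path=0/0/0 depth=3 children=[] left=[] right=[] parent=K
Step 4 (up): focus=K path=0/0 depth=2 children=['C'] left=[] right=[] parent=N
Step 5 (down 0): focus=C path=0/0/0 depth=3 children=[] left=[] right=[] parent=K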